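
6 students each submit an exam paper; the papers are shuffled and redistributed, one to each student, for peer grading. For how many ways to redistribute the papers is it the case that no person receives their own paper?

265

Use !n = (n-1)(!(n-1) + !(n-2)).
!6 = 5·(44 + 9) = 5·53 = 265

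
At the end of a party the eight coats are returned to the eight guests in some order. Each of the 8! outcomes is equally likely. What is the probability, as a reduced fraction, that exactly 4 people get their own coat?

1/64

Favorable outcomes: C(8,4)·!4 = 70·9 = 630.
Total outcomes: 8! = 40320.
Probability = 630/40320 = 1/64.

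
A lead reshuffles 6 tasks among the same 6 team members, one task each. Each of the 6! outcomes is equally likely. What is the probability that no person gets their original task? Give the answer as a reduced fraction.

53/144

Favorable outcomes: !6 = 265.
Total outcomes: 6! = 720.
Probability = 265/720 = 53/144.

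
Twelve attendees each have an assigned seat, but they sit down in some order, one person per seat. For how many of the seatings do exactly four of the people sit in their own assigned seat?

Pick the 4 fixed positions: C(12,4) = 495 ways.
The other 8 form a derangement: !8 = 14833.
Total: 495 × 14833 = 7342335.

7342335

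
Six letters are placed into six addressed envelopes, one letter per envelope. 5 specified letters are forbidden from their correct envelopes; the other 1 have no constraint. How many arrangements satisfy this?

309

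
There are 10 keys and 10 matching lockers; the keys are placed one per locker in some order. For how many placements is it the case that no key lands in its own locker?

!10 is the nearest integer to 10!/e.
10! = 3628800, and 3628800/e ≈ 1334960.92, so !10 = 1334961.

1334961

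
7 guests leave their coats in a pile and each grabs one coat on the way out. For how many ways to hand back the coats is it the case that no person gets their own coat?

1854

By inclusion-exclusion, !7 = Σ (-1)^k · 7!/k! for k=0..7
= 7! - 7!/1! + 7!/2! - 7!/3! + 7!/4! - 7!/5! + 7!/6! - 7!/7!
= 5040 - 5040 + 2520 - 840 + 210 - 42 + 7 - 1
= 1854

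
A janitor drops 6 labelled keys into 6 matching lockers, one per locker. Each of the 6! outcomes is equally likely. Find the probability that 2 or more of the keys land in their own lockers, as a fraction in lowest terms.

191/720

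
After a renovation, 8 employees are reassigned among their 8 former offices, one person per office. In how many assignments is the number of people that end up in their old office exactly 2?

Choose which 2 of the 8 are fixed: C(8,2) = 28.
The other 6 form a derangement: !6 = 265.
Total: 28 × 265 = 7420.

7420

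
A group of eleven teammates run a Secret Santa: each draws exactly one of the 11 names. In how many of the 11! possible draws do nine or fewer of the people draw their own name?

# with exactly i fixed is C(11,i)·!(11-i); sum over i=0..9:
  i=0: C(11,0)·!11 = 1·14684570 = 14684570
  i=1: C(11,1)·!10 = 11·1334961 = 14684571
  i=2: C(11,2)·!9 = 55·133496 = 7342280
  i=3: C(11,3)·!8 = 165·14833 = 2447445
  i=4: C(11,4)·!7 = 330·1854 = 611820
  i=5: C(11,5)·!6 = 462·265 = 122430
  i=6: C(11,6)·!5 = 462·44 = 20328
  i=7: C(11,7)·!4 = 330·9 = 2970
  i=8: C(11,8)·!3 = 165·2 = 330
  i=9: C(11,9)·!2 = 55·1 = 55
Total = 39916799.

39916799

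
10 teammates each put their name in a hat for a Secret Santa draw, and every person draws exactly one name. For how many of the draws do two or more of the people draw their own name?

958879

Sum C(10,i)·!(10-i) for i = 2..10:
  i=2: C(10,2)·!8 = 45·14833 = 667485
  i=3: C(10,3)·!7 = 120·1854 = 222480
  i=4: C(10,4)·!6 = 210·265 = 55650
  i=5: C(10,5)·!5 = 252·44 = 11088
  i=6: C(10,6)·!4 = 210·9 = 1890
  i=7: C(10,7)·!3 = 120·2 = 240
  i=8: C(10,8)·!2 = 45·1 = 45
  i=9: C(10,9)·!1 = 10·0 = 0
  i=10: C(10,10)·!0 = 1·1 = 1
Total = 958879.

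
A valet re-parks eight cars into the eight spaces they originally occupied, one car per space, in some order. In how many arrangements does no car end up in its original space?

14833

!8 is the nearest integer to 8!/e.
8! = 40320, and 40320/e ≈ 14832.90, so !8 = 14833.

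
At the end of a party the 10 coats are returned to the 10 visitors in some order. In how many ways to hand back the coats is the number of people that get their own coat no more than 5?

3626624

Sum C(10,i)·!(10-i) for i = 0..5:
  i=0: C(10,0)·!10 = 1·1334961 = 1334961
  i=1: C(10,1)·!9 = 10·133496 = 1334960
  i=2: C(10,2)·!8 = 45·14833 = 667485
  i=3: C(10,3)·!7 = 120·1854 = 222480
  i=4: C(10,4)·!6 = 210·265 = 55650
  i=5: C(10,5)·!5 = 252·44 = 11088
Total = 3626624.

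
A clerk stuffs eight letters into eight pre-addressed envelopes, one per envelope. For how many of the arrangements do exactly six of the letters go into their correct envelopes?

28

Choose which 6 of the 8 are fixed: C(8,6) = 28.
The remaining 2 must be deranged: !2 = 1.
Total: 28 × 1 = 28.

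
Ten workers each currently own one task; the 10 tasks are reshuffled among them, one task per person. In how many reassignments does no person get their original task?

1334961

By inclusion-exclusion, !10 = Σ (-1)^k · 10!/k! for k=0..10
= 10! - 10!/1! + 10!/2! - 10!/3! + 10!/4! - 10!/5! + 10!/6! - 10!/7! + 10!/8! - 10!/9! + 10!/10!
= 3628800 - 3628800 + 1814400 - 604800 + 151200 - 30240 + 5040 - 720 + 90 - 10 + 1
= 1334961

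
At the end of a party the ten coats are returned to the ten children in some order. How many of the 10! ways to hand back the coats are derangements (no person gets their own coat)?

The number of derangements of 10 is !10 = Σ_{k=0}^{10} (-1)^k·10!/k!
= 10! - 10!/1! + 10!/2! - 10!/3! + 10!/4! - 10!/5! + 10!/6! - 10!/7! + 10!/8! - 10!/9! + 10!/10!
= 3628800 - 3628800 + 1814400 - 604800 + 151200 - 30240 + 5040 - 720 + 90 - 10 + 1
= 1334961

1334961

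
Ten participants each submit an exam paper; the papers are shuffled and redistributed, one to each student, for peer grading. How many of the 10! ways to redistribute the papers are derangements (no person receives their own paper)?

1334961

By inclusion-exclusion, !10 = Σ (-1)^k · 10!/k! for k=0..10
= 10! - 10!/1! + 10!/2! - 10!/3! + 10!/4! - 10!/5! + 10!/6! - 10!/7! + 10!/8! - 10!/9! + 10!/10!
= 3628800 - 3628800 + 1814400 - 604800 + 151200 - 30240 + 5040 - 720 + 90 - 10 + 1
= 1334961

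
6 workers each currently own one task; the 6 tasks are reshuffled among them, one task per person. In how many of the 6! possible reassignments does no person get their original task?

265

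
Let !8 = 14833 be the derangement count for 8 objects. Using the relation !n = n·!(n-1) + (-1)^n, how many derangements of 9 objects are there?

133496

!9 = 9·14833 - 1 = 133496.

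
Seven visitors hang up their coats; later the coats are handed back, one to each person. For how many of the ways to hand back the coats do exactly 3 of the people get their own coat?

315

Choose which 3 of the 7 are fixed: C(7,3) = 35.
The other 4 form a derangement: !4 = 9.
Total: 35 × 9 = 315.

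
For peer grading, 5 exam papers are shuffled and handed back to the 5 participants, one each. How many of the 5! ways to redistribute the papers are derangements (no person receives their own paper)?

By inclusion-exclusion, !5 = Σ (-1)^k · 5!/k! for k=0..5
= 5! - 5!/1! + 5!/2! - 5!/3! + 5!/4! - 5!/5!
= 120 - 120 + 60 - 20 + 5 - 1
= 44

44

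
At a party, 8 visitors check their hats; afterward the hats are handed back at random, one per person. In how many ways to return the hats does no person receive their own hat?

By inclusion-exclusion, !8 = Σ (-1)^k · 8!/k! for k=0..8
= 8! - 8!/1! + 8!/2! - 8!/3! + 8!/4! - 8!/5! + 8!/6! - 8!/7! + 8!/8!
= 40320 - 40320 + 20160 - 6720 + 1680 - 336 + 56 - 8 + 1
= 14833

14833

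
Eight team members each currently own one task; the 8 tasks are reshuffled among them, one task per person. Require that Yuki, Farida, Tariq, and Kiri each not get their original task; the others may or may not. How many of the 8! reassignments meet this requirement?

24024

Inclusion-exclusion on the 4 forbidden self-matches:
Σ_{j=0}^{4} (-1)^j C(4,j)(8-j)!
= C(4,0)·8! - C(4,1)·7! + C(4,2)·6! - C(4,3)·5! + C(4,4)·4!
= 40320 - 20160 + 4320 - 480 + 24
= 24024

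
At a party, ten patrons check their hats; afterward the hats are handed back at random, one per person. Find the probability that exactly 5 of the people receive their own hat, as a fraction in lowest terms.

11/3600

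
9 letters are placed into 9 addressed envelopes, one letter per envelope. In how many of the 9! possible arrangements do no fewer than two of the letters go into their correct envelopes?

Sum C(9,i)·!(9-i) for i = 2..9:
  i=2: C(9,2)·!7 = 36·1854 = 66744
  i=3: C(9,3)·!6 = 84·265 = 22260
  i=4: C(9,4)·!5 = 126·44 = 5544
  i=5: C(9,5)·!4 = 126·9 = 1134
  i=6: C(9,6)·!3 = 84·2 = 168
  i=7: C(9,7)·!2 = 36·1 = 36
  i=8: C(9,8)·!1 = 9·0 = 0
  i=9: C(9,9)·!0 = 1·1 = 1
Total = 95887.

95887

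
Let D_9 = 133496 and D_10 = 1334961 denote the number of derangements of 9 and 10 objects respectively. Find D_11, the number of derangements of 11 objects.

D_11 = (11-1)·(D_10 + D_9) = 10·(1334961 + 133496) = 10·1468457 = 14684570.

14684570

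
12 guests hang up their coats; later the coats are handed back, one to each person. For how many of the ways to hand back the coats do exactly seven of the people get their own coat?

34848

Pick the 7 fixed positions: C(12,7) = 792 ways.
The other 5 form a derangement: !5 = 44.
Total: 792 × 44 = 34848.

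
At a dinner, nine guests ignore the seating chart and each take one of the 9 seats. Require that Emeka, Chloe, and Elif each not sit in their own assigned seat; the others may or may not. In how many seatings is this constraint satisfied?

Inclusion-exclusion on the 3 forbidden self-matches:
Σ_{j=0}^{3} (-1)^j C(3,j)(9-j)!
= C(3,0)·9! - C(3,1)·8! + C(3,2)·7! - C(3,3)·6!
= 362880 - 120960 + 15120 - 720
= 256320

256320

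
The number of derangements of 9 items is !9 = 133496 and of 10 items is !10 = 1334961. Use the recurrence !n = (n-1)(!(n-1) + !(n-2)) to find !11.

!11 = (11-1)·(!10 + !9) = 10·(1334961 + 133496) = 10·1468457 = 14684570.

14684570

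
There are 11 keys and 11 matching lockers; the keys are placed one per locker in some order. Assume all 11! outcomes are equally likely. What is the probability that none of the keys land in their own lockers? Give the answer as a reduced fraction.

1468457/3991680

Favorable outcomes: !11 = 14684570.
Total outcomes: 11! = 39916800.
Probability = 14684570/39916800 = 1468457/3991680.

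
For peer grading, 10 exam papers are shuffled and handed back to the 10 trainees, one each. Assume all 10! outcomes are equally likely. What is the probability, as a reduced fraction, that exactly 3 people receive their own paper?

Favorable outcomes: C(10,3)·!7 = 120·1854 = 222480.
Total outcomes: 10! = 3628800.
Probability = 222480/3628800 = 103/1680.

103/1680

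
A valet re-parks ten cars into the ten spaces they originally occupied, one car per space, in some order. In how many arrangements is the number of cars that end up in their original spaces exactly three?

Choose which 3 of the 10 are fixed: C(10,3) = 120.
The other 7 form a derangement: !7 = 1854.
Total: 120 × 1854 = 222480.

222480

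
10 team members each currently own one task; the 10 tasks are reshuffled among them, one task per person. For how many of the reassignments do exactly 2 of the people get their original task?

667485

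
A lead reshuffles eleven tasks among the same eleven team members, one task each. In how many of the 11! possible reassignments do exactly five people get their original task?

122430

Choose which 5 of the 11 are fixed: C(11,5) = 462.
The other 6 form a derangement: !6 = 265.
Total: 462 × 265 = 122430.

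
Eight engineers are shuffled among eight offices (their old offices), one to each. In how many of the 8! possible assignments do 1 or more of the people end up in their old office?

25487

Sum C(8,i)·!(8-i) for i = 1..8:
  i=1: C(8,1)·!7 = 8·1854 = 14832
  i=2: C(8,2)·!6 = 28·265 = 7420
  i=3: C(8,3)·!5 = 56·44 = 2464
  i=4: C(8,4)·!4 = 70·9 = 630
  i=5: C(8,5)·!3 = 56·2 = 112
  i=6: C(8,6)·!2 = 28·1 = 28
  i=7: C(8,7)·!1 = 8·0 = 0
  i=8: C(8,8)·!0 = 1·1 = 1
Total = 25487.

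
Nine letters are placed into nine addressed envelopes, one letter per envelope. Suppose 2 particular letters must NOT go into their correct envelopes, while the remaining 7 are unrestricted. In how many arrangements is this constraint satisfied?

287280

Inclusion-exclusion on the 2 forbidden self-matches:
Σ_{j=0}^{2} (-1)^j C(2,j)(9-j)!
= C(2,0)·9! - C(2,1)·8! + C(2,2)·7!
= 362880 - 80640 + 5040
= 287280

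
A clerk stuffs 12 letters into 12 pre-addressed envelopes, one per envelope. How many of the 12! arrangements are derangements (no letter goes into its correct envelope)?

176214841

Use !n = (n-1)(!(n-1) + !(n-2)).
!12 = 11·(14684570 + 1334961) = 11·16019531 = 176214841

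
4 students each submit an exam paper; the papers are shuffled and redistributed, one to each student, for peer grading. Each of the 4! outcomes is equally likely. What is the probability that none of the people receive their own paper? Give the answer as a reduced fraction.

3/8

Favorable outcomes: !4 = 9.
Total outcomes: 4! = 24.
Probability = 9/24 = 3/8.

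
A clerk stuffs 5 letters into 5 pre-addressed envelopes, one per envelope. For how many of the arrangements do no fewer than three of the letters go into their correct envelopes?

Sum C(5,i)·!(5-i) for i = 3..5:
  i=3: C(5,3)·!2 = 10·1 = 10
  i=4: C(5,4)·!1 = 5·0 = 0
  i=5: C(5,5)·!0 = 1·1 = 1
Total = 11.

11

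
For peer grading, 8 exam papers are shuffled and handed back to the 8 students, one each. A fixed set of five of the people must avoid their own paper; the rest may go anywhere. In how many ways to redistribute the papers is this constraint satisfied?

21234

Let A_j be the event that the j-th constrained one is fixed. By inclusion-exclusion over the 5 events:
Σ_{j=0}^{5} (-1)^j C(5,j)(8-j)!
= C(5,0)·8! - C(5,1)·7! + C(5,2)·6! - C(5,3)·5! + C(5,4)·4! - C(5,5)·3!
= 40320 - 25200 + 7200 - 1200 + 120 - 6
= 21234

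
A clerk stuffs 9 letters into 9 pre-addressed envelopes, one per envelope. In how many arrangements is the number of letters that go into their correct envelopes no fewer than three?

29143

# with exactly i fixed is C(9,i)·!(9-i); sum over i=3..9:
  i=3: C(9,3)·!6 = 84·265 = 22260
  i=4: C(9,4)·!5 = 126·44 = 5544
  i=5: C(9,5)·!4 = 126·9 = 1134
  i=6: C(9,6)·!3 = 84·2 = 168
  i=7: C(9,7)·!2 = 36·1 = 36
  i=8: C(9,8)·!1 = 9·0 = 0
  i=9: C(9,9)·!0 = 1·1 = 1
Total = 29143.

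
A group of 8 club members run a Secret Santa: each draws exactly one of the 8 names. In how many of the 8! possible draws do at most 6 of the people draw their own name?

40319

Sum C(8,i)·!(8-i) for i = 0..6:
  i=0: C(8,0)·!8 = 1·14833 = 14833
  i=1: C(8,1)·!7 = 8·1854 = 14832
  i=2: C(8,2)·!6 = 28·265 = 7420
  i=3: C(8,3)·!5 = 56·44 = 2464
  i=4: C(8,4)·!4 = 70·9 = 630
  i=5: C(8,5)·!3 = 56·2 = 112
  i=6: C(8,6)·!2 = 28·1 = 28
Total = 40319.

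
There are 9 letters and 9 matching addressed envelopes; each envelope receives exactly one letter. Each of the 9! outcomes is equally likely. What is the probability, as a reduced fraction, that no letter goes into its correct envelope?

16687/45360

Favorable outcomes: !9 = 133496.
Total outcomes: 9! = 362880.
Probability = 133496/362880 = 16687/45360.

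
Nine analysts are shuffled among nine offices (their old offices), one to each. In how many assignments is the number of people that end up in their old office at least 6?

# with exactly i fixed is C(9,i)·!(9-i); sum over i=6..9:
  i=6: C(9,6)·!3 = 84·2 = 168
  i=7: C(9,7)·!2 = 36·1 = 36
  i=8: C(9,8)·!1 = 9·0 = 0
  i=9: C(9,9)·!0 = 1·1 = 1
Total = 205.

205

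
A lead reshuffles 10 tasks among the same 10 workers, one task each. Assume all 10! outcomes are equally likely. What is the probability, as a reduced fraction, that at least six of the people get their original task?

17/28350

Favorable outcomes: Σ_{i≥6} C(10,i)·!(10-i) = 210·9 + 120·2 + 45·1 + 10·0 + 1·1 = 2176.
Total outcomes: 10! = 3628800.
Probability = 2176/3628800 = 17/28350.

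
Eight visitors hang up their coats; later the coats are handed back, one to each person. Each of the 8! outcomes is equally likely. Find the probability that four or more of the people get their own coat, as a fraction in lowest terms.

Favorable outcomes: Σ_{i≥4} C(8,i)·!(8-i) = 70·9 + 56·2 + 28·1 + 8·0 + 1·1 = 771.
Total outcomes: 8! = 40320.
Probability = 771/40320 = 257/13440.

257/13440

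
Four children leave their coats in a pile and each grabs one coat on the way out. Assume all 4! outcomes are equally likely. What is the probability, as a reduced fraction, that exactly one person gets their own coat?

Favorable outcomes: C(4,1)·!3 = 4·2 = 8.
Total outcomes: 4! = 24.
Probability = 8/24 = 1/3.

1/3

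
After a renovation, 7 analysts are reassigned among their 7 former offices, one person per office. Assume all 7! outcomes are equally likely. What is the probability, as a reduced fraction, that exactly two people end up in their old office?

11/60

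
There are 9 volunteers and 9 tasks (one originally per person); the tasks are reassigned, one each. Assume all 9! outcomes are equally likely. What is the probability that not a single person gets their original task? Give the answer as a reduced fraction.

16687/45360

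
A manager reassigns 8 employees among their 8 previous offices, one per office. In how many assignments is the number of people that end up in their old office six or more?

29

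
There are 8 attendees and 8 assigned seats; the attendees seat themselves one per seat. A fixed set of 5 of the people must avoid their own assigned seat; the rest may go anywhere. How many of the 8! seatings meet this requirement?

21234

Inclusion-exclusion on the 5 forbidden self-matches:
Σ_{j=0}^{5} (-1)^j C(5,j)(8-j)!
= C(5,0)·8! - C(5,1)·7! + C(5,2)·6! - C(5,3)·5! + C(5,4)·4! - C(5,5)·3!
= 40320 - 25200 + 7200 - 1200 + 120 - 6
= 21234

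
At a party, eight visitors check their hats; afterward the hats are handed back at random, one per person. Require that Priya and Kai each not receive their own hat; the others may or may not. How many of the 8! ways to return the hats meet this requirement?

30960

Inclusion-exclusion on the 2 forbidden self-matches:
Σ_{j=0}^{2} (-1)^j C(2,j)(8-j)!
= C(2,0)·8! - C(2,1)·7! + C(2,2)·6!
= 40320 - 10080 + 720
= 30960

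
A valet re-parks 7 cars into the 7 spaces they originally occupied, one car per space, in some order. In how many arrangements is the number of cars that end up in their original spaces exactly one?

Choose which one of the 7 is fixed: C(7,1) = 7.
The other 6 form a derangement: !6 = 265.
Total: 7 × 265 = 1855.

1855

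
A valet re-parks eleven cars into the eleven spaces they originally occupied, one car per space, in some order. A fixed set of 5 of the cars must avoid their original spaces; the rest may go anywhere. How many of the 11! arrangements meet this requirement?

25022880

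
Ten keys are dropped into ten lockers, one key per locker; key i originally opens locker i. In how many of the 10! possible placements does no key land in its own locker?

!10 = 10! · Σ_{k=0}^{10} (-1)^k/k!
= 10! - 10!/1! + 10!/2! - 10!/3! + 10!/4! - 10!/5! + 10!/6! - 10!/7! + 10!/8! - 10!/9! + 10!/10!
= 3628800 - 3628800 + 1814400 - 604800 + 151200 - 30240 + 5040 - 720 + 90 - 10 + 1
= 1334961

1334961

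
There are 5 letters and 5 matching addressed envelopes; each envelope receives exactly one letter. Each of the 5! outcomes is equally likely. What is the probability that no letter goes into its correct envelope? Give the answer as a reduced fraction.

11/30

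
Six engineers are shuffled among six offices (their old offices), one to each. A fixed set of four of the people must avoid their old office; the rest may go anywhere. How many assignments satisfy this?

362

Inclusion-exclusion on the 4 forbidden self-matches:
Σ_{j=0}^{4} (-1)^j C(4,j)(6-j)!
= C(4,0)·6! - C(4,1)·5! + C(4,2)·4! - C(4,3)·3! + C(4,4)·2!
= 720 - 480 + 144 - 24 + 2
= 362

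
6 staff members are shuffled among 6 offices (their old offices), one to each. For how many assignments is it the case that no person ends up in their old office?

265

!6 is the nearest integer to 6!/e.
6! = 720, and 720/e ≈ 264.87, so !6 = 265.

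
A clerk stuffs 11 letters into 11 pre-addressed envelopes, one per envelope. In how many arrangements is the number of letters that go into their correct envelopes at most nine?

39916799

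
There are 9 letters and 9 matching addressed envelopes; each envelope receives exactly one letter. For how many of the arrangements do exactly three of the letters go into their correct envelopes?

22260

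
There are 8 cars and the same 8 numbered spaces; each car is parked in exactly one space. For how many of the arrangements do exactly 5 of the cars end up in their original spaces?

112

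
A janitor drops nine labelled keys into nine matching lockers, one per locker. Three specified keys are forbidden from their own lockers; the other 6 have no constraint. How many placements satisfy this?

Let A_j be the event that the j-th constrained one is fixed. By inclusion-exclusion over the 3 events:
Σ_{j=0}^{3} (-1)^j C(3,j)(9-j)!
= C(3,0)·9! - C(3,1)·8! + C(3,2)·7! - C(3,3)·6!
= 362880 - 120960 + 15120 - 720
= 256320

256320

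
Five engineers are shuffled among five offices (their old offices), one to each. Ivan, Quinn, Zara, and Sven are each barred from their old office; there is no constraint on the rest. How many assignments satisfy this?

53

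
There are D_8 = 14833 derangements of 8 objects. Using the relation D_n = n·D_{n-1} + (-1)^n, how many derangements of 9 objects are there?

133496

D_9 = 9·14833 - 1 = 133496.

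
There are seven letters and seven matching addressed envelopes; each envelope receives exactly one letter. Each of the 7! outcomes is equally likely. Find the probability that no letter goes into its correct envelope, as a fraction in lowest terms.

103/280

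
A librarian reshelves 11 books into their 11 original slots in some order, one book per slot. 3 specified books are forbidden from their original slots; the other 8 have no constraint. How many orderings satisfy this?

Inclusion-exclusion on the 3 forbidden self-matches:
Σ_{j=0}^{3} (-1)^j C(3,j)(11-j)!
= C(3,0)·11! - C(3,1)·10! + C(3,2)·9! - C(3,3)·8!
= 39916800 - 10886400 + 1088640 - 40320
= 30078720

30078720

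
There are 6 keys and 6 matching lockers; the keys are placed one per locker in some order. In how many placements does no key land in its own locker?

265

!6 is the nearest integer to 6!/e.
6! = 720, and 720/e ≈ 264.87, so !6 = 265.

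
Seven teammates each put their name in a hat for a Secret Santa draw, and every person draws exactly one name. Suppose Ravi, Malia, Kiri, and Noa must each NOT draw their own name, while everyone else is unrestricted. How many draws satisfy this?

2790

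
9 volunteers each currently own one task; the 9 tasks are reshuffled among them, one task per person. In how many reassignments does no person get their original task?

133496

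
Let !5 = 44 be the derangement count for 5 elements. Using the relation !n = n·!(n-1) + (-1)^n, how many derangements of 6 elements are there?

265

!6 = 6·44 + 1 = 265.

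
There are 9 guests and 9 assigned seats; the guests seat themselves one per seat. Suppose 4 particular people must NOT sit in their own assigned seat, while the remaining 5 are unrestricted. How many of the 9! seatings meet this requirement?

Let A_j be the event that the j-th constrained one is fixed. By inclusion-exclusion over the 4 events:
Σ_{j=0}^{4} (-1)^j C(4,j)(9-j)!
= C(4,0)·9! - C(4,1)·8! + C(4,2)·7! - C(4,3)·6! + C(4,4)·5!
= 362880 - 161280 + 30240 - 2880 + 120
= 229080

229080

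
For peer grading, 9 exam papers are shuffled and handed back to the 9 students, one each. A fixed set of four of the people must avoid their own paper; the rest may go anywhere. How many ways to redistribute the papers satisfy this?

229080

Inclusion-exclusion on the 4 forbidden self-matches:
Σ_{j=0}^{4} (-1)^j C(4,j)(9-j)!
= C(4,0)·9! - C(4,1)·8! + C(4,2)·7! - C(4,3)·6! + C(4,4)·5!
= 362880 - 161280 + 30240 - 2880 + 120
= 229080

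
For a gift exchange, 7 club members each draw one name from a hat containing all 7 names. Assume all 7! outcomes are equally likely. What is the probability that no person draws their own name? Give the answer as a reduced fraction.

103/280

Favorable outcomes: !7 = 1854.
Total outcomes: 7! = 5040.
Probability = 1854/5040 = 103/280.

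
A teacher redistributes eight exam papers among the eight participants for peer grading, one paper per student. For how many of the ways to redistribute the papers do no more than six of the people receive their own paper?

# with exactly i fixed is C(8,i)·!(8-i); sum over i=0..6:
  i=0: C(8,0)·!8 = 1·14833 = 14833
  i=1: C(8,1)·!7 = 8·1854 = 14832
  i=2: C(8,2)·!6 = 28·265 = 7420
  i=3: C(8,3)·!5 = 56·44 = 2464
  i=4: C(8,4)·!4 = 70·9 = 630
  i=5: C(8,5)·!3 = 56·2 = 112
  i=6: C(8,6)·!2 = 28·1 = 28
Total = 40319.

40319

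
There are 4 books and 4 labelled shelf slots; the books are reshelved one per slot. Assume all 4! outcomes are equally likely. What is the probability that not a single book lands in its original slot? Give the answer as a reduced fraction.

Favorable outcomes: !4 = 9.
Total outcomes: 4! = 24.
Probability = 9/24 = 3/8.

3/8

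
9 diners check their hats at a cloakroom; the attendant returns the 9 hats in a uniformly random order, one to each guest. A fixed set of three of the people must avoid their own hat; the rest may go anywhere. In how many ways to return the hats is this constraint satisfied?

256320

Let A_j be the event that the j-th constrained one is fixed. By inclusion-exclusion over the 3 events:
Σ_{j=0}^{3} (-1)^j C(3,j)(9-j)!
= C(3,0)·9! - C(3,1)·8! + C(3,2)·7! - C(3,3)·6!
= 362880 - 120960 + 15120 - 720
= 256320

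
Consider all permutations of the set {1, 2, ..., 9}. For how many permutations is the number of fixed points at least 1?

Sum C(9,i)·!(9-i) for i = 1..9:
  i=1: C(9,1)·!8 = 9·14833 = 133497
  i=2: C(9,2)·!7 = 36·1854 = 66744
  i=3: C(9,3)·!6 = 84·265 = 22260
  i=4: C(9,4)·!5 = 126·44 = 5544
  i=5: C(9,5)·!4 = 126·9 = 1134
  i=6: C(9,6)·!3 = 84·2 = 168
  i=7: C(9,7)·!2 = 36·1 = 36
  i=8: C(9,8)·!1 = 9·0 = 0
  i=9: C(9,9)·!0 = 1·1 = 1
Total = 229384.

229384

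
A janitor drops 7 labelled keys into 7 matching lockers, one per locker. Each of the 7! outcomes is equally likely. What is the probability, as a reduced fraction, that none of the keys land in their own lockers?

Favorable outcomes: !7 = 1854.
Total outcomes: 7! = 5040.
Probability = 1854/5040 = 103/280.

103/280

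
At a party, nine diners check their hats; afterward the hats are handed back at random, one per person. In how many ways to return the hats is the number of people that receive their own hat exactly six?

168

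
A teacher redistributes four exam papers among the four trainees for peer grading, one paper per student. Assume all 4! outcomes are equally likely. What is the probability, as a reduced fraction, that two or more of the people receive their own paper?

Favorable outcomes: Σ_{i≥2} C(4,i)·!(4-i) = 6·1 + 4·0 + 1·1 = 7.
Total outcomes: 4! = 24.
Probability = 7/24 = 7/24.

7/24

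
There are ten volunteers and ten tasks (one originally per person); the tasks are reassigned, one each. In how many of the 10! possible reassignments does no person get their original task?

1334961

The number of derangements of 10 is !10 = Σ_{k=0}^{10} (-1)^k·10!/k!
= 10! - 10!/1! + 10!/2! - 10!/3! + 10!/4! - 10!/5! + 10!/6! - 10!/7! + 10!/8! - 10!/9! + 10!/10!
= 3628800 - 3628800 + 1814400 - 604800 + 151200 - 30240 + 5040 - 720 + 90 - 10 + 1
= 1334961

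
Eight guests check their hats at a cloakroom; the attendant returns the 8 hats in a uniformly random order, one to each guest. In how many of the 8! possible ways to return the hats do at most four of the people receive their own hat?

40179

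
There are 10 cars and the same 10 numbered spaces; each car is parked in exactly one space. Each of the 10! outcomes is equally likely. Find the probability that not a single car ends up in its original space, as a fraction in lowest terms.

16481/44800

Favorable outcomes: !10 = 1334961.
Total outcomes: 10! = 3628800.
Probability = 1334961/3628800 = 16481/44800.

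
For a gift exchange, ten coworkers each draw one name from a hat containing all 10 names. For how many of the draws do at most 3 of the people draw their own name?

# with exactly i fixed is C(10,i)·!(10-i); sum over i=0..3:
  i=0: C(10,0)·!10 = 1·1334961 = 1334961
  i=1: C(10,1)·!9 = 10·133496 = 1334960
  i=2: C(10,2)·!8 = 45·14833 = 667485
  i=3: C(10,3)·!7 = 120·1854 = 222480
Total = 3559886.

3559886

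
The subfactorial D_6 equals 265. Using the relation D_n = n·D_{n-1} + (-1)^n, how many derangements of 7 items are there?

D_7 = 7·265 - 1 = 1854.

1854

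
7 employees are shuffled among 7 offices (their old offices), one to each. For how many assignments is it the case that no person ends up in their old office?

By inclusion-exclusion, !7 = Σ (-1)^k · 7!/k! for k=0..7
= 7! - 7!/1! + 7!/2! - 7!/3! + 7!/4! - 7!/5! + 7!/6! - 7!/7!
= 5040 - 5040 + 2520 - 840 + 210 - 42 + 7 - 1
= 1854

1854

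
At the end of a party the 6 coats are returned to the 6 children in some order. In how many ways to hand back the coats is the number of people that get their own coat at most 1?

529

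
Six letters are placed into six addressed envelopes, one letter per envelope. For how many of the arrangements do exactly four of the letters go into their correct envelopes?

Choose which 4 of the 6 are fixed: C(6,4) = 15.
The remaining 2 must be deranged: !2 = 1.
Total: 15 × 1 = 15.

15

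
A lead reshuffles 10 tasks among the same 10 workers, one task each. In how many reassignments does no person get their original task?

The number of derangements of 10 is !10 = Σ_{k=0}^{10} (-1)^k·10!/k!
= 10! - 10!/1! + 10!/2! - 10!/3! + 10!/4! - 10!/5! + 10!/6! - 10!/7! + 10!/8! - 10!/9! + 10!/10!
= 3628800 - 3628800 + 1814400 - 604800 + 151200 - 30240 + 5040 - 720 + 90 - 10 + 1
= 1334961

1334961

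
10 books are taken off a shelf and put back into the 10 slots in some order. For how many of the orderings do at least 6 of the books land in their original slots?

Sum C(10,i)·!(10-i) for i = 6..10:
  i=6: C(10,6)·!4 = 210·9 = 1890
  i=7: C(10,7)·!3 = 120·2 = 240
  i=8: C(10,8)·!2 = 45·1 = 45
  i=9: C(10,9)·!1 = 10·0 = 0
  i=10: C(10,10)·!0 = 1·1 = 1
Total = 2176.

2176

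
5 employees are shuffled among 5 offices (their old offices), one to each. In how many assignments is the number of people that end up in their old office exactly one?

Choose which one of the 5 is fixed: C(5,1) = 5.
The other 4 form a derangement: !4 = 9.
Total: 5 × 9 = 45.

45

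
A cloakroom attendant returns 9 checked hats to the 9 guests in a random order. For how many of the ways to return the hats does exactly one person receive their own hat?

Pick the single fixed position: C(9,1) = 9 ways.
The other 8 form a derangement: !8 = 14833.
Total: 9 × 14833 = 133497.

133497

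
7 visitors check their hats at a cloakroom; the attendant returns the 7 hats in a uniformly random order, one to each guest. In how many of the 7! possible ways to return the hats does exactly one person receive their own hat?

1855

Choose which one of the 7 is fixed: C(7,1) = 7.
The other 6 form a derangement: !6 = 265.
Total: 7 × 265 = 1855.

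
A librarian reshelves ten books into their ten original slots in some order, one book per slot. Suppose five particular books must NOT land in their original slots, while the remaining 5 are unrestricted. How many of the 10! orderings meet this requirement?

Let A_j be the event that the j-th constrained one is fixed. By inclusion-exclusion over the 5 events:
Σ_{j=0}^{5} (-1)^j C(5,j)(10-j)!
= C(5,0)·10! - C(5,1)·9! + C(5,2)·8! - C(5,3)·7! + C(5,4)·6! - C(5,5)·5!
= 3628800 - 1814400 + 403200 - 50400 + 3600 - 120
= 2170680

2170680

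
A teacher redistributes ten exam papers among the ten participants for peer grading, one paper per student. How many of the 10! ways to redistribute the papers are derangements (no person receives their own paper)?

Recurrence: !10 = 10·!9 + (-1)^10.
!10 = 10·133496 + 1 = 1334961

1334961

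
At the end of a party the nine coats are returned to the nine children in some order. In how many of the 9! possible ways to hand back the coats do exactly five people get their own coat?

1134

Pick the 5 fixed positions: C(9,5) = 126 ways.
The other 4 form a derangement: !4 = 9.
Total: 126 × 9 = 1134.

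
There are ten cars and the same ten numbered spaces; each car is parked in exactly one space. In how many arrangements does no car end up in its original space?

Recurrence: !10 = 10·!9 + (-1)^10.
!10 = 10·133496 + 1 = 1334961

1334961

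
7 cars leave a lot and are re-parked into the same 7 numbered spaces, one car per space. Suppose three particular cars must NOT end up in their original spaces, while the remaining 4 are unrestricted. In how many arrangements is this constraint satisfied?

3216

Inclusion-exclusion on the 3 forbidden self-matches:
Σ_{j=0}^{3} (-1)^j C(3,j)(7-j)!
= C(3,0)·7! - C(3,1)·6! + C(3,2)·5! - C(3,3)·4!
= 5040 - 2160 + 360 - 24
= 3216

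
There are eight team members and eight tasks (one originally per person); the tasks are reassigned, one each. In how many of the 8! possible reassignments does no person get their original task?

!8 = 8! · Σ_{k=0}^{8} (-1)^k/k!
= 8! - 8!/1! + 8!/2! - 8!/3! + 8!/4! - 8!/5! + 8!/6! - 8!/7! + 8!/8!
= 40320 - 40320 + 20160 - 6720 + 1680 - 336 + 56 - 8 + 1
= 14833

14833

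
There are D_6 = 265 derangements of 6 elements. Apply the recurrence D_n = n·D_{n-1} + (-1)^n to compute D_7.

1854

D_7 = 7·265 - 1 = 1854.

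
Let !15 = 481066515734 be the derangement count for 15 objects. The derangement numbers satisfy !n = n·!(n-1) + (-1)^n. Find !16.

7697064251745

!16 = 16·481066515734 + 1 = 7697064251745.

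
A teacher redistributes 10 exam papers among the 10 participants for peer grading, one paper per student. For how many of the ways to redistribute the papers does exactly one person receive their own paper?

Choose which one of the 10 is fixed: C(10,1) = 10.
The remaining 9 must be deranged: !9 = 133496.
Total: 10 × 133496 = 1334960.

1334960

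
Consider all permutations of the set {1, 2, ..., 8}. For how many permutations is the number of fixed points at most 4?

40179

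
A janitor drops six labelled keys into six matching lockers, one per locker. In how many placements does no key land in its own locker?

265

!6 is the nearest integer to 6!/e.
6! = 720, and 720/e ≈ 264.87, so !6 = 265.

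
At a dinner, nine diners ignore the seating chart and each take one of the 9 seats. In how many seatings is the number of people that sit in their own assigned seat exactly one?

133497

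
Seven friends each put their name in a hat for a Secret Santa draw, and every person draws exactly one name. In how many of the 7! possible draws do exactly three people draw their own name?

315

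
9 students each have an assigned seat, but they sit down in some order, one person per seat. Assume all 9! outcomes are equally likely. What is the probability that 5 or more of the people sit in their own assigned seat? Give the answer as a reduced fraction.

1339/362880

Favorable outcomes: Σ_{i≥5} C(9,i)·!(9-i) = 126·9 + 84·2 + 36·1 + 9·0 + 1·1 = 1339.
Total outcomes: 9! = 362880.
Probability = 1339/362880 = 1339/362880.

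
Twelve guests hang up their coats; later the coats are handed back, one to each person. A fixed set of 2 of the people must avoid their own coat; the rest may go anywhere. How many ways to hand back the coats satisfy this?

402796800

Inclusion-exclusion on the 2 forbidden self-matches:
Σ_{j=0}^{2} (-1)^j C(2,j)(12-j)!
= C(2,0)·12! - C(2,1)·11! + C(2,2)·10!
= 479001600 - 79833600 + 3628800
= 402796800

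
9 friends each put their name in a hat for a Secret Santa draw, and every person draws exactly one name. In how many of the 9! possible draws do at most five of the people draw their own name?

362675

# with exactly i fixed is C(9,i)·!(9-i); sum over i=0..5:
  i=0: C(9,0)·!9 = 1·133496 = 133496
  i=1: C(9,1)·!8 = 9·14833 = 133497
  i=2: C(9,2)·!7 = 36·1854 = 66744
  i=3: C(9,3)·!6 = 84·265 = 22260
  i=4: C(9,4)·!5 = 126·44 = 5544
  i=5: C(9,5)·!4 = 126·9 = 1134
Total = 362675.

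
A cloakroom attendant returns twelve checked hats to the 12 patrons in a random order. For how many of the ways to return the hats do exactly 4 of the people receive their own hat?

Pick the 4 fixed positions: C(12,4) = 495 ways.
The other 8 form a derangement: !8 = 14833.
Total: 495 × 14833 = 7342335.

7342335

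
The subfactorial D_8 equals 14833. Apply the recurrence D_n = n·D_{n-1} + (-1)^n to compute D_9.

133496

D_9 = 9·14833 - 1 = 133496.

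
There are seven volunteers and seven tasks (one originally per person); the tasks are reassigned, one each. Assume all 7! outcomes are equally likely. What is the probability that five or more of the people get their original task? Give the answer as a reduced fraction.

11/2520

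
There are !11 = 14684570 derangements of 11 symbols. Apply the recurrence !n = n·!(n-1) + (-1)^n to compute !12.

176214841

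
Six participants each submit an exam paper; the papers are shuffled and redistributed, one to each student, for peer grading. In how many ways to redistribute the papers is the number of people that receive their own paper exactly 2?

135

Pick the 2 fixed positions: C(6,2) = 15 ways.
The other 4 form a derangement: !4 = 9.
Total: 15 × 9 = 135.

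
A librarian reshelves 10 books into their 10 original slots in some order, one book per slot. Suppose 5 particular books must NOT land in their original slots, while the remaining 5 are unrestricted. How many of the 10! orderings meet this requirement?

Let A_j be the event that the j-th constrained one is fixed. By inclusion-exclusion over the 5 events:
Σ_{j=0}^{5} (-1)^j C(5,j)(10-j)!
= C(5,0)·10! - C(5,1)·9! + C(5,2)·8! - C(5,3)·7! + C(5,4)·6! - C(5,5)·5!
= 3628800 - 1814400 + 403200 - 50400 + 3600 - 120
= 2170680

2170680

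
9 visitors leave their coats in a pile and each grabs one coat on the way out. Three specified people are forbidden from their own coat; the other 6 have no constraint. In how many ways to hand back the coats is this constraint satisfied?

Inclusion-exclusion on the 3 forbidden self-matches:
Σ_{j=0}^{3} (-1)^j C(3,j)(9-j)!
= C(3,0)·9! - C(3,1)·8! + C(3,2)·7! - C(3,3)·6!
= 362880 - 120960 + 15120 - 720
= 256320

256320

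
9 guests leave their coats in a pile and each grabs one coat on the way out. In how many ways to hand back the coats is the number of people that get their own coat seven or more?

37

# with exactly i fixed is C(9,i)·!(9-i); sum over i=7..9:
  i=7: C(9,7)·!2 = 36·1 = 36
  i=8: C(9,8)·!1 = 9·0 = 0
  i=9: C(9,9)·!0 = 1·1 = 1
Total = 37.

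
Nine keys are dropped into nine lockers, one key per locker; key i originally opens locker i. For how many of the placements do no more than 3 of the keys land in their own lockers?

Sum C(9,i)·!(9-i) for i = 0..3:
  i=0: C(9,0)·!9 = 1·133496 = 133496
  i=1: C(9,1)·!8 = 9·14833 = 133497
  i=2: C(9,2)·!7 = 36·1854 = 66744
  i=3: C(9,3)·!6 = 84·265 = 22260
Total = 355997.

355997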